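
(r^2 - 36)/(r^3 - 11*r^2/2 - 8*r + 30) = 2*(r + 6)/(2*r^2 + r - 10)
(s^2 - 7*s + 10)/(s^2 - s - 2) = (s - 5)/(s + 1)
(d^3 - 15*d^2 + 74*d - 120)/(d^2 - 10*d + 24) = d - 5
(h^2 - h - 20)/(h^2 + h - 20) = (h^2 - h - 20)/(h^2 + h - 20)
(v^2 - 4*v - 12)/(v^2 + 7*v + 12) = (v^2 - 4*v - 12)/(v^2 + 7*v + 12)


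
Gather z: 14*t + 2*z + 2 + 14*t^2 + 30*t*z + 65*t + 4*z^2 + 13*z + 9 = 14*t^2 + 79*t + 4*z^2 + z*(30*t + 15) + 11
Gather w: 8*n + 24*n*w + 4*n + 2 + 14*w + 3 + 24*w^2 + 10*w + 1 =12*n + 24*w^2 + w*(24*n + 24) + 6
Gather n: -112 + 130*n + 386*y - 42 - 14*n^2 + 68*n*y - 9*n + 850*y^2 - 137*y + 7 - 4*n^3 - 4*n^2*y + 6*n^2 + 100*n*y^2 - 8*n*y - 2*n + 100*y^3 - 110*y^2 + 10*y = -4*n^3 + n^2*(-4*y - 8) + n*(100*y^2 + 60*y + 119) + 100*y^3 + 740*y^2 + 259*y - 147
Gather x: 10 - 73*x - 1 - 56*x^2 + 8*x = -56*x^2 - 65*x + 9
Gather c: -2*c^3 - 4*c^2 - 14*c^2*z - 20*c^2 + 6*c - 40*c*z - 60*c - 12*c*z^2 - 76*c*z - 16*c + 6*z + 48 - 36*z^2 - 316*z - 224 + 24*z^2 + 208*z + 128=-2*c^3 + c^2*(-14*z - 24) + c*(-12*z^2 - 116*z - 70) - 12*z^2 - 102*z - 48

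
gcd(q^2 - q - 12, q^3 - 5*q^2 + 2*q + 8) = q - 4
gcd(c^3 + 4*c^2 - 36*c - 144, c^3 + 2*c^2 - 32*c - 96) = c^2 - 2*c - 24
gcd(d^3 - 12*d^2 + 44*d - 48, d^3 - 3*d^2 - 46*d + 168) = d^2 - 10*d + 24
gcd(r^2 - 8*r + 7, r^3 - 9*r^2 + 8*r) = r - 1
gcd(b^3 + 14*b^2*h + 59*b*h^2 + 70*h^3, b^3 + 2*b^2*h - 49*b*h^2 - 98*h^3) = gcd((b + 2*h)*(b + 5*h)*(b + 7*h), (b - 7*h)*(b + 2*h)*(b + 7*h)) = b^2 + 9*b*h + 14*h^2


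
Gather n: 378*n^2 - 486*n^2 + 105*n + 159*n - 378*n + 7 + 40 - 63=-108*n^2 - 114*n - 16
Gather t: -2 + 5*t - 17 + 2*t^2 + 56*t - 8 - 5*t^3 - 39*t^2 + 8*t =-5*t^3 - 37*t^2 + 69*t - 27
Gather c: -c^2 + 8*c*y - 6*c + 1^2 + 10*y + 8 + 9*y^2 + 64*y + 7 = -c^2 + c*(8*y - 6) + 9*y^2 + 74*y + 16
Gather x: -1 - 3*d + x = -3*d + x - 1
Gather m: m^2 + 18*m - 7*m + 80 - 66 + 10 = m^2 + 11*m + 24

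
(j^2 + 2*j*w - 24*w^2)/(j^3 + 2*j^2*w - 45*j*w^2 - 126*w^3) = (-j + 4*w)/(-j^2 + 4*j*w + 21*w^2)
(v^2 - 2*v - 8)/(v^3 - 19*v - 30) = (v - 4)/(v^2 - 2*v - 15)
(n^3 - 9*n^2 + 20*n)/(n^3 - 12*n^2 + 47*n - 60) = n/(n - 3)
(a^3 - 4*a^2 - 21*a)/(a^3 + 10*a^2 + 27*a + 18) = a*(a - 7)/(a^2 + 7*a + 6)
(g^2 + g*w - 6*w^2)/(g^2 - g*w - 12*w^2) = (-g + 2*w)/(-g + 4*w)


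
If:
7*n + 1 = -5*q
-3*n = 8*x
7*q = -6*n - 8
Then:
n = 33/19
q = -50/19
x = -99/152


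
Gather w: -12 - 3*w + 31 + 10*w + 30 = 7*w + 49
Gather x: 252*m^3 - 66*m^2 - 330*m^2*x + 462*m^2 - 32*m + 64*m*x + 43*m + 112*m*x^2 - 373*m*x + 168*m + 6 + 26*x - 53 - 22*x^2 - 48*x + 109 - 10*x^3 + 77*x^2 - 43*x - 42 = 252*m^3 + 396*m^2 + 179*m - 10*x^3 + x^2*(112*m + 55) + x*(-330*m^2 - 309*m - 65) + 20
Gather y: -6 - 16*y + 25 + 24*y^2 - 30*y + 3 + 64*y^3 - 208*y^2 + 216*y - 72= 64*y^3 - 184*y^2 + 170*y - 50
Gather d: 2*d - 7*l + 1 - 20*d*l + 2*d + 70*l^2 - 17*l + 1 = d*(4 - 20*l) + 70*l^2 - 24*l + 2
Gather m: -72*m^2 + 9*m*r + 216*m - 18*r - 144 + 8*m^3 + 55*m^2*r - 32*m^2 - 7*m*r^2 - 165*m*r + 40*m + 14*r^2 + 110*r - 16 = 8*m^3 + m^2*(55*r - 104) + m*(-7*r^2 - 156*r + 256) + 14*r^2 + 92*r - 160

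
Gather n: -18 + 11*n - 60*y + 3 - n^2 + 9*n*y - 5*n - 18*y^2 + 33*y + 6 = -n^2 + n*(9*y + 6) - 18*y^2 - 27*y - 9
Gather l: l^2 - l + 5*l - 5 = l^2 + 4*l - 5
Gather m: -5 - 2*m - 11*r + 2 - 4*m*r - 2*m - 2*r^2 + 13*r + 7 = m*(-4*r - 4) - 2*r^2 + 2*r + 4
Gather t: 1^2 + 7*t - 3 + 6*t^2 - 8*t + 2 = 6*t^2 - t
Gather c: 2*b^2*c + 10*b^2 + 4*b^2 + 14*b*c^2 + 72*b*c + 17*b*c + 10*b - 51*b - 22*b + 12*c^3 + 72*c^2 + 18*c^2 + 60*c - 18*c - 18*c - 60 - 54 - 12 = 14*b^2 - 63*b + 12*c^3 + c^2*(14*b + 90) + c*(2*b^2 + 89*b + 24) - 126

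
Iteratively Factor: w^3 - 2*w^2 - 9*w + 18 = (w + 3)*(w^2 - 5*w + 6) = (w - 2)*(w + 3)*(w - 3)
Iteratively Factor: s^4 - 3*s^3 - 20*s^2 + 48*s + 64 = (s + 4)*(s^3 - 7*s^2 + 8*s + 16) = (s - 4)*(s + 4)*(s^2 - 3*s - 4) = (s - 4)*(s + 1)*(s + 4)*(s - 4)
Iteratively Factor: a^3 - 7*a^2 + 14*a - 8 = (a - 1)*(a^2 - 6*a + 8) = (a - 4)*(a - 1)*(a - 2)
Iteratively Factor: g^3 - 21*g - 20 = (g - 5)*(g^2 + 5*g + 4) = (g - 5)*(g + 1)*(g + 4)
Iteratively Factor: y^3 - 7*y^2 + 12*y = (y - 3)*(y^2 - 4*y) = y*(y - 3)*(y - 4)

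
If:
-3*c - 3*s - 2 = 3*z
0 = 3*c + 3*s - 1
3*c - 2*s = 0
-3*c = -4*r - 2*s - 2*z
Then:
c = 2/15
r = 1/2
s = 1/5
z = -1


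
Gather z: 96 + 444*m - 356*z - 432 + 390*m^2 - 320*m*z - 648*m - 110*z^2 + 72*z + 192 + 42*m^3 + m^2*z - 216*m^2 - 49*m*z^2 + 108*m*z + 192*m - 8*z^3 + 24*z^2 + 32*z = 42*m^3 + 174*m^2 - 12*m - 8*z^3 + z^2*(-49*m - 86) + z*(m^2 - 212*m - 252) - 144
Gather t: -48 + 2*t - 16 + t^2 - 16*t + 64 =t^2 - 14*t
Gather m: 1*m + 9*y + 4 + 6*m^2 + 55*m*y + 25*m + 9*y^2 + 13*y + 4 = 6*m^2 + m*(55*y + 26) + 9*y^2 + 22*y + 8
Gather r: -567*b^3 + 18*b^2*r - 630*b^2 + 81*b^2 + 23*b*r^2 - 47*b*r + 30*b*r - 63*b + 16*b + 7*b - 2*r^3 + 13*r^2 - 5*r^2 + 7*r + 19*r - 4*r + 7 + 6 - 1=-567*b^3 - 549*b^2 - 40*b - 2*r^3 + r^2*(23*b + 8) + r*(18*b^2 - 17*b + 22) + 12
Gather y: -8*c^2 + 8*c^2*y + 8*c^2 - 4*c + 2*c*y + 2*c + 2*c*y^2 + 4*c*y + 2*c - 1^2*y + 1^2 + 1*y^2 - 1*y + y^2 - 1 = y^2*(2*c + 2) + y*(8*c^2 + 6*c - 2)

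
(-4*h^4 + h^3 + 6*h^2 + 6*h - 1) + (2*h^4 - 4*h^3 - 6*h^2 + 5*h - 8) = -2*h^4 - 3*h^3 + 11*h - 9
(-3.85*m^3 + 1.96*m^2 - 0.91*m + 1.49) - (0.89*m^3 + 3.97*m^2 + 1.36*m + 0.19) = -4.74*m^3 - 2.01*m^2 - 2.27*m + 1.3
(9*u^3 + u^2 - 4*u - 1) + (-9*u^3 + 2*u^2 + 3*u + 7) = 3*u^2 - u + 6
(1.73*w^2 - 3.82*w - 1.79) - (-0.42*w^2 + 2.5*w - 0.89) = 2.15*w^2 - 6.32*w - 0.9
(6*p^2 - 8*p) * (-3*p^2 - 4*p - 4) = -18*p^4 + 8*p^2 + 32*p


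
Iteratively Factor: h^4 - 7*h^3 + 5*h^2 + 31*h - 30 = (h - 1)*(h^3 - 6*h^2 - h + 30) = (h - 1)*(h + 2)*(h^2 - 8*h + 15) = (h - 5)*(h - 1)*(h + 2)*(h - 3)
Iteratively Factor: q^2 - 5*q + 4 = (q - 4)*(q - 1)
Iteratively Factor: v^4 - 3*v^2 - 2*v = (v + 1)*(v^3 - v^2 - 2*v) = (v - 2)*(v + 1)*(v^2 + v) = v*(v - 2)*(v + 1)*(v + 1)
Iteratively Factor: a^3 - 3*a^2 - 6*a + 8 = (a + 2)*(a^2 - 5*a + 4) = (a - 4)*(a + 2)*(a - 1)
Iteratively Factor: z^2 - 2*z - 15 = (z + 3)*(z - 5)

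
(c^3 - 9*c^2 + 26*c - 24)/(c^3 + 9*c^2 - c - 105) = (c^2 - 6*c + 8)/(c^2 + 12*c + 35)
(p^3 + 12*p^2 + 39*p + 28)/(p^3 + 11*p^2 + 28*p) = (p + 1)/p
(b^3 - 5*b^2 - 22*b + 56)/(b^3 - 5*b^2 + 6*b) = (b^2 - 3*b - 28)/(b*(b - 3))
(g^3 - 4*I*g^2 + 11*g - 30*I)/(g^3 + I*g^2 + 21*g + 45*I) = (g - 2*I)/(g + 3*I)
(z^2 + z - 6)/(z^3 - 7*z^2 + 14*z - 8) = (z + 3)/(z^2 - 5*z + 4)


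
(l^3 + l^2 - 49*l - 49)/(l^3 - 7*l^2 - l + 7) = (l + 7)/(l - 1)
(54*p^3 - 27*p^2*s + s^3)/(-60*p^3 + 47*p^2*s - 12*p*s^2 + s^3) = (-18*p^2 + 3*p*s + s^2)/(20*p^2 - 9*p*s + s^2)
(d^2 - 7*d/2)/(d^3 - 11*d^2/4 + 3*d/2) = 2*(2*d - 7)/(4*d^2 - 11*d + 6)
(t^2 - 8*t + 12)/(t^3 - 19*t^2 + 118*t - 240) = (t - 2)/(t^2 - 13*t + 40)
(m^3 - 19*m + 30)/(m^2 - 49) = (m^3 - 19*m + 30)/(m^2 - 49)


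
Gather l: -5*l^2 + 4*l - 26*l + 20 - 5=-5*l^2 - 22*l + 15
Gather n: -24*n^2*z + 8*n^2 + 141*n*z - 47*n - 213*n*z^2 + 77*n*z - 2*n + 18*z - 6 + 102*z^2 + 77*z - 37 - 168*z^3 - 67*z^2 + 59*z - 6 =n^2*(8 - 24*z) + n*(-213*z^2 + 218*z - 49) - 168*z^3 + 35*z^2 + 154*z - 49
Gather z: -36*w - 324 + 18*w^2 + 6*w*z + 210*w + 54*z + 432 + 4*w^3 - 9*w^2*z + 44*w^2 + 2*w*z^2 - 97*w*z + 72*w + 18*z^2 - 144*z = 4*w^3 + 62*w^2 + 246*w + z^2*(2*w + 18) + z*(-9*w^2 - 91*w - 90) + 108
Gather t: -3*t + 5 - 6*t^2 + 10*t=-6*t^2 + 7*t + 5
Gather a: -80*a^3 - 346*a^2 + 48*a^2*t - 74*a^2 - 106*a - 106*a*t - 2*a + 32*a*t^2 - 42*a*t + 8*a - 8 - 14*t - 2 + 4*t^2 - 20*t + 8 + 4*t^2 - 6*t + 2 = -80*a^3 + a^2*(48*t - 420) + a*(32*t^2 - 148*t - 100) + 8*t^2 - 40*t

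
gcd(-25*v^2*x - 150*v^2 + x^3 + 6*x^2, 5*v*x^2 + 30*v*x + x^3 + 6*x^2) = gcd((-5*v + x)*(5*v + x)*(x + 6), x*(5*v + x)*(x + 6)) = 5*v*x + 30*v + x^2 + 6*x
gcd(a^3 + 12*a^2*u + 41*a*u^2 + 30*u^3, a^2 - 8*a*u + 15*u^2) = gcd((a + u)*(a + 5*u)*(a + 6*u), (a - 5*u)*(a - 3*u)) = 1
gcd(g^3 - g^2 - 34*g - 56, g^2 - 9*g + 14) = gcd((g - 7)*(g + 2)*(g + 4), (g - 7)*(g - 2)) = g - 7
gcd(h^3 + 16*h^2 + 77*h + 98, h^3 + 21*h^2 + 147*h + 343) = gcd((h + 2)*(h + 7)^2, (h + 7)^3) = h^2 + 14*h + 49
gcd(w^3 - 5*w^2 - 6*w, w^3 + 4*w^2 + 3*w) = w^2 + w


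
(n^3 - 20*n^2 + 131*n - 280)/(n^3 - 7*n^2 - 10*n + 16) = (n^2 - 12*n + 35)/(n^2 + n - 2)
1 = 1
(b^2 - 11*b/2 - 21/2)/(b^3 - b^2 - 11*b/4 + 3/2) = 2*(b - 7)/(2*b^2 - 5*b + 2)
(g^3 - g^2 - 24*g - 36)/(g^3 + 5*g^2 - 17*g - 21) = (g^3 - g^2 - 24*g - 36)/(g^3 + 5*g^2 - 17*g - 21)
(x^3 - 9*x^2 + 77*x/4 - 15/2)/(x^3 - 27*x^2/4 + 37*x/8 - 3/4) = 2*(2*x - 5)/(4*x - 1)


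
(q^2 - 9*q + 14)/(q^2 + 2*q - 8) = (q - 7)/(q + 4)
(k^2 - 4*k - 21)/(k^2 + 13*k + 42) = (k^2 - 4*k - 21)/(k^2 + 13*k + 42)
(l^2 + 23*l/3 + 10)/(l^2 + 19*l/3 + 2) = (3*l + 5)/(3*l + 1)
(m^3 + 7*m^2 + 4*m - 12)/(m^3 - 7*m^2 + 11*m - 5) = (m^2 + 8*m + 12)/(m^2 - 6*m + 5)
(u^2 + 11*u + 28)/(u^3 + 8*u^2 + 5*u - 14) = (u + 4)/(u^2 + u - 2)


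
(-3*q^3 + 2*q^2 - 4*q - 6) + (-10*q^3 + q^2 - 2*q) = -13*q^3 + 3*q^2 - 6*q - 6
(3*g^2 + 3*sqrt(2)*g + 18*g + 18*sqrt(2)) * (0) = 0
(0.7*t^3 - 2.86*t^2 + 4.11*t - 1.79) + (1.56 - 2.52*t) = 0.7*t^3 - 2.86*t^2 + 1.59*t - 0.23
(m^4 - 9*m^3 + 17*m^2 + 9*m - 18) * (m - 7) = m^5 - 16*m^4 + 80*m^3 - 110*m^2 - 81*m + 126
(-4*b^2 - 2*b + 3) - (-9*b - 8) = -4*b^2 + 7*b + 11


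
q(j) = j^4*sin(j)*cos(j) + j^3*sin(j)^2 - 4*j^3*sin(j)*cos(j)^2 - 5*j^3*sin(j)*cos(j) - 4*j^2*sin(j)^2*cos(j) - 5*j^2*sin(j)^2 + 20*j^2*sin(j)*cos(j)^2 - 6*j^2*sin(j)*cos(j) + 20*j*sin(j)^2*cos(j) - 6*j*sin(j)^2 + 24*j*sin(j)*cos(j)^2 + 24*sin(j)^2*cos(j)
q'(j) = -j^4*sin(j)^2 + j^4*cos(j)^2 + 8*j^3*sin(j)^2*cos(j) + 5*j^3*sin(j)^2 + 6*j^3*sin(j)*cos(j) - 4*j^3*cos(j)^3 - 5*j^3*cos(j)^2 + 4*j^2*sin(j)^3 - 40*j^2*sin(j)^2*cos(j) + 9*j^2*sin(j)^2 - 20*j^2*sin(j)*cos(j)^2 - 25*j^2*sin(j)*cos(j) + 20*j^2*cos(j)^3 - 6*j^2*cos(j)^2 - 20*j*sin(j)^3 - 56*j*sin(j)^2*cos(j) - 10*j*sin(j)^2 + 80*j*sin(j)*cos(j)^2 - 24*j*sin(j)*cos(j) + 24*j*cos(j)^3 - 24*sin(j)^3 + 20*sin(j)^2*cos(j) - 6*sin(j)^2 + 72*sin(j)*cos(j)^2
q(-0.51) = 5.81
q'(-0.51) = -7.36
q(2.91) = 49.10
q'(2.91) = -148.39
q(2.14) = 13.64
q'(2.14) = 132.29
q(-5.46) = 913.26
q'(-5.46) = -1521.27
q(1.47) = -13.58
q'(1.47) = -52.24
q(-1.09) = -2.31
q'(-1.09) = 25.16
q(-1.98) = -0.36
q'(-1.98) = -9.51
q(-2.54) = -8.62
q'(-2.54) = 25.83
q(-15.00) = 24571.81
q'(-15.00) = 3288.85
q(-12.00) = 15664.79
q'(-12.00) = 5860.93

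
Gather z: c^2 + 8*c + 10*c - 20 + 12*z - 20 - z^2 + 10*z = c^2 + 18*c - z^2 + 22*z - 40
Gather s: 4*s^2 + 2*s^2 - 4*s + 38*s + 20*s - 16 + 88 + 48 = 6*s^2 + 54*s + 120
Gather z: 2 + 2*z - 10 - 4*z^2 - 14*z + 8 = -4*z^2 - 12*z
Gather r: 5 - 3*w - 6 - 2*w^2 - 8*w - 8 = -2*w^2 - 11*w - 9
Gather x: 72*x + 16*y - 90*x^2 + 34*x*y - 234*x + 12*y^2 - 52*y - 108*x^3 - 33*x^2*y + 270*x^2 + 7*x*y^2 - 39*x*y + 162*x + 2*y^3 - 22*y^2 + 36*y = -108*x^3 + x^2*(180 - 33*y) + x*(7*y^2 - 5*y) + 2*y^3 - 10*y^2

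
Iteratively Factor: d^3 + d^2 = (d + 1)*(d^2) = d*(d + 1)*(d)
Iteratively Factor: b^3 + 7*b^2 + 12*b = (b + 3)*(b^2 + 4*b) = b*(b + 3)*(b + 4)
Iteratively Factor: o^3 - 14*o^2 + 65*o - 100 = (o - 5)*(o^2 - 9*o + 20) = (o - 5)^2*(o - 4)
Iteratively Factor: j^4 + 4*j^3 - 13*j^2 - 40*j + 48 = (j - 3)*(j^3 + 7*j^2 + 8*j - 16) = (j - 3)*(j - 1)*(j^2 + 8*j + 16) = (j - 3)*(j - 1)*(j + 4)*(j + 4)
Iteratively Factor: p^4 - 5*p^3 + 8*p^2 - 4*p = (p - 2)*(p^3 - 3*p^2 + 2*p) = (p - 2)^2*(p^2 - p) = (p - 2)^2*(p - 1)*(p)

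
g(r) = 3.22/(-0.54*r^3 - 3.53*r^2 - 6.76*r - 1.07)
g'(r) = 3.22*(1.62*r^2 + 7.06*r + 6.76)/(-0.54*r^3 - 3.53*r^2 - 6.76*r - 1.07)^2 = (5.2164*r^2 + 22.7332*r + 21.7672)/(0.54*r^3 + 3.53*r^2 + 6.76*r + 1.07)^2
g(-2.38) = 1.40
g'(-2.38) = -0.53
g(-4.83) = 0.32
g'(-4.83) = 0.33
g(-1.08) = 1.15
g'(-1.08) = 0.42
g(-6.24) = 0.09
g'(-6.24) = 0.07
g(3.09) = -0.04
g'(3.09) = 0.03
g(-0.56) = 1.89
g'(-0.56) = 3.68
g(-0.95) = 1.22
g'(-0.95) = 0.71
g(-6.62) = 0.07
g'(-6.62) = 0.05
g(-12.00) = 0.01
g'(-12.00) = 0.00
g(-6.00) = 0.11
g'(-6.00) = 0.09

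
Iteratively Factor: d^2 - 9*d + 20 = (d - 5)*(d - 4)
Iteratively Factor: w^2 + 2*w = (w + 2)*(w)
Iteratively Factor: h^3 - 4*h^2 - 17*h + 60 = (h - 5)*(h^2 + h - 12) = (h - 5)*(h - 3)*(h + 4)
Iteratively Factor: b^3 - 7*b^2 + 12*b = (b - 3)*(b^2 - 4*b) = b*(b - 3)*(b - 4)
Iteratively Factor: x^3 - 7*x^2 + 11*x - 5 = (x - 5)*(x^2 - 2*x + 1) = (x - 5)*(x - 1)*(x - 1)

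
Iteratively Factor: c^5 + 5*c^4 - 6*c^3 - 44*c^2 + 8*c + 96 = (c - 2)*(c^4 + 7*c^3 + 8*c^2 - 28*c - 48) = (c - 2)^2*(c^3 + 9*c^2 + 26*c + 24) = (c - 2)^2*(c + 2)*(c^2 + 7*c + 12) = (c - 2)^2*(c + 2)*(c + 4)*(c + 3)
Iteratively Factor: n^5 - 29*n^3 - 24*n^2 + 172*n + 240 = (n - 5)*(n^4 + 5*n^3 - 4*n^2 - 44*n - 48) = (n - 5)*(n - 3)*(n^3 + 8*n^2 + 20*n + 16) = (n - 5)*(n - 3)*(n + 4)*(n^2 + 4*n + 4) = (n - 5)*(n - 3)*(n + 2)*(n + 4)*(n + 2)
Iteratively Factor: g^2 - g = (g)*(g - 1)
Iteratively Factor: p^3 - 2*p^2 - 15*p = (p - 5)*(p^2 + 3*p) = p*(p - 5)*(p + 3)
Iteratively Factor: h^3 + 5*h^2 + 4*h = (h + 1)*(h^2 + 4*h) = h*(h + 1)*(h + 4)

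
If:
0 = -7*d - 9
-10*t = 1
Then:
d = -9/7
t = -1/10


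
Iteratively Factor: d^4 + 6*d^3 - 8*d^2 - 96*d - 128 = (d + 4)*(d^3 + 2*d^2 - 16*d - 32) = (d + 2)*(d + 4)*(d^2 - 16) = (d - 4)*(d + 2)*(d + 4)*(d + 4)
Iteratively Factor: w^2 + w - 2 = (w + 2)*(w - 1)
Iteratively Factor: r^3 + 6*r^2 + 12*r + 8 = (r + 2)*(r^2 + 4*r + 4) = (r + 2)^2*(r + 2)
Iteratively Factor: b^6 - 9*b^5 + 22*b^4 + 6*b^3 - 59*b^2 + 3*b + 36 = (b - 3)*(b^5 - 6*b^4 + 4*b^3 + 18*b^2 - 5*b - 12) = (b - 3)*(b + 1)*(b^4 - 7*b^3 + 11*b^2 + 7*b - 12) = (b - 4)*(b - 3)*(b + 1)*(b^3 - 3*b^2 - b + 3) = (b - 4)*(b - 3)*(b + 1)^2*(b^2 - 4*b + 3) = (b - 4)*(b - 3)^2*(b + 1)^2*(b - 1)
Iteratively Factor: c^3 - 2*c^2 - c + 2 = (c - 1)*(c^2 - c - 2) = (c - 1)*(c + 1)*(c - 2)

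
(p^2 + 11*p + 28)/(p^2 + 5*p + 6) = (p^2 + 11*p + 28)/(p^2 + 5*p + 6)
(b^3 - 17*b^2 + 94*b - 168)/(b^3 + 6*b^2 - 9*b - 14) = (b^3 - 17*b^2 + 94*b - 168)/(b^3 + 6*b^2 - 9*b - 14)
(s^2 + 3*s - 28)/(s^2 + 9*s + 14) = (s - 4)/(s + 2)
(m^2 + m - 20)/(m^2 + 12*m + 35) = (m - 4)/(m + 7)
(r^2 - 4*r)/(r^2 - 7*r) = (r - 4)/(r - 7)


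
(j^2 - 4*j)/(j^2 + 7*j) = (j - 4)/(j + 7)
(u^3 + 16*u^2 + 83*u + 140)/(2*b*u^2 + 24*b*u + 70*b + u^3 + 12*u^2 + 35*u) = (u + 4)/(2*b + u)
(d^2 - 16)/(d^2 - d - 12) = (d + 4)/(d + 3)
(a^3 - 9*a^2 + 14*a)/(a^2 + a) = (a^2 - 9*a + 14)/(a + 1)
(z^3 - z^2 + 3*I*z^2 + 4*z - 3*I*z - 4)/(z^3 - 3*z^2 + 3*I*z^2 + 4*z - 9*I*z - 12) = (z - 1)/(z - 3)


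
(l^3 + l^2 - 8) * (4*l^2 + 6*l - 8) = 4*l^5 + 10*l^4 - 2*l^3 - 40*l^2 - 48*l + 64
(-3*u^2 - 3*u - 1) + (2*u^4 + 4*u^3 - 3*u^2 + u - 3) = 2*u^4 + 4*u^3 - 6*u^2 - 2*u - 4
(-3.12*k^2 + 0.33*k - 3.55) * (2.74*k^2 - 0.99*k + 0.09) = -8.5488*k^4 + 3.993*k^3 - 10.3345*k^2 + 3.5442*k - 0.3195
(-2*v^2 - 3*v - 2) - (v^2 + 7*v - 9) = -3*v^2 - 10*v + 7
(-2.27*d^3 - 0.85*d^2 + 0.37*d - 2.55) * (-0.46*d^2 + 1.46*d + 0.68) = 1.0442*d^5 - 2.9232*d^4 - 2.9548*d^3 + 1.1352*d^2 - 3.4714*d - 1.734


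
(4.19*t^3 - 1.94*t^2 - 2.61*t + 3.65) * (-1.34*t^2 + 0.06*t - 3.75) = -5.6146*t^5 + 2.851*t^4 - 12.3315*t^3 + 2.2274*t^2 + 10.0065*t - 13.6875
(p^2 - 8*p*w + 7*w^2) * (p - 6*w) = p^3 - 14*p^2*w + 55*p*w^2 - 42*w^3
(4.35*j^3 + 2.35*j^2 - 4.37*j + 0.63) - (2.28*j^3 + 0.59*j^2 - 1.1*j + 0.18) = 2.07*j^3 + 1.76*j^2 - 3.27*j + 0.45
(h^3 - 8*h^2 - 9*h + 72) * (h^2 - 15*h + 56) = h^5 - 23*h^4 + 167*h^3 - 241*h^2 - 1584*h + 4032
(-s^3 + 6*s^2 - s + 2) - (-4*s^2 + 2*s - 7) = -s^3 + 10*s^2 - 3*s + 9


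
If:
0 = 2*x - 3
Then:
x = 3/2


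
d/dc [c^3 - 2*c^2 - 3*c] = 3*c^2 - 4*c - 3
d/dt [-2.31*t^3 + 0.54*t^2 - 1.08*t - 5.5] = -6.93*t^2 + 1.08*t - 1.08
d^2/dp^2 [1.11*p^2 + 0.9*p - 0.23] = 2.22000000000000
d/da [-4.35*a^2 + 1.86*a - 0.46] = 1.86 - 8.7*a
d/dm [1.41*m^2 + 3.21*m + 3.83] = 2.82*m + 3.21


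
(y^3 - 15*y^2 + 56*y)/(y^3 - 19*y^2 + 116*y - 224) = y/(y - 4)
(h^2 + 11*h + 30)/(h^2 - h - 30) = (h + 6)/(h - 6)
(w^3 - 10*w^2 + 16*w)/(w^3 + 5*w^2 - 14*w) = (w - 8)/(w + 7)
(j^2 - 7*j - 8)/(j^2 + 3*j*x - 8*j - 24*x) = (j + 1)/(j + 3*x)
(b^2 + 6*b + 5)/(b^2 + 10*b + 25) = (b + 1)/(b + 5)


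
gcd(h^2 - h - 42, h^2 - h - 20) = 1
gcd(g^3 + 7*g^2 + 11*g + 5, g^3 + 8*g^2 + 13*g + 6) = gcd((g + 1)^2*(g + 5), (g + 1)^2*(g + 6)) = g^2 + 2*g + 1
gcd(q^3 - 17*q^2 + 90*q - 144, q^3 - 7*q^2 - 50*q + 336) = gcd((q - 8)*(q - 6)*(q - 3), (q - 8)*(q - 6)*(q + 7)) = q^2 - 14*q + 48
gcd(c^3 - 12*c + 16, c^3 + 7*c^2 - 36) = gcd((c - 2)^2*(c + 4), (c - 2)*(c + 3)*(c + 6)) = c - 2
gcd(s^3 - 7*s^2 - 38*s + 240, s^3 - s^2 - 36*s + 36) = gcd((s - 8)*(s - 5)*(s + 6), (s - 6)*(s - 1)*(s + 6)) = s + 6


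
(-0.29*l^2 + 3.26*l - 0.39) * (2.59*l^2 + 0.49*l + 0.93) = -0.7511*l^4 + 8.3013*l^3 + 0.3176*l^2 + 2.8407*l - 0.3627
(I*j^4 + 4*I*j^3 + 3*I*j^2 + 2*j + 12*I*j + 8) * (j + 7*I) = I*j^5 - 7*j^4 + 4*I*j^4 - 28*j^3 + 3*I*j^3 - 19*j^2 + 12*I*j^2 - 76*j + 14*I*j + 56*I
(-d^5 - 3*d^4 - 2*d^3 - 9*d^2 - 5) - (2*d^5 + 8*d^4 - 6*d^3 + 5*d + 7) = -3*d^5 - 11*d^4 + 4*d^3 - 9*d^2 - 5*d - 12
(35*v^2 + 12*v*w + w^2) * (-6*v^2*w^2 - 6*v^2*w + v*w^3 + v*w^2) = -210*v^4*w^2 - 210*v^4*w - 37*v^3*w^3 - 37*v^3*w^2 + 6*v^2*w^4 + 6*v^2*w^3 + v*w^5 + v*w^4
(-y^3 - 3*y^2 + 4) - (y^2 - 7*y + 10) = -y^3 - 4*y^2 + 7*y - 6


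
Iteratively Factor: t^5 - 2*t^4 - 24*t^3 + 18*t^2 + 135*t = (t - 3)*(t^4 + t^3 - 21*t^2 - 45*t) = t*(t - 3)*(t^3 + t^2 - 21*t - 45) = t*(t - 3)*(t + 3)*(t^2 - 2*t - 15) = t*(t - 3)*(t + 3)^2*(t - 5)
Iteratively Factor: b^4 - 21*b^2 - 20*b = (b + 1)*(b^3 - b^2 - 20*b) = (b - 5)*(b + 1)*(b^2 + 4*b) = b*(b - 5)*(b + 1)*(b + 4)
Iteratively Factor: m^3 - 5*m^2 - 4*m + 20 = (m - 5)*(m^2 - 4) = (m - 5)*(m + 2)*(m - 2)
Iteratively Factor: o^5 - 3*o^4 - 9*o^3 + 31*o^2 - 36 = (o - 2)*(o^4 - o^3 - 11*o^2 + 9*o + 18) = (o - 2)*(o + 1)*(o^3 - 2*o^2 - 9*o + 18) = (o - 2)^2*(o + 1)*(o^2 - 9) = (o - 2)^2*(o + 1)*(o + 3)*(o - 3)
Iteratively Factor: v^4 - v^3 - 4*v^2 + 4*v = (v)*(v^3 - v^2 - 4*v + 4) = v*(v + 2)*(v^2 - 3*v + 2) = v*(v - 2)*(v + 2)*(v - 1)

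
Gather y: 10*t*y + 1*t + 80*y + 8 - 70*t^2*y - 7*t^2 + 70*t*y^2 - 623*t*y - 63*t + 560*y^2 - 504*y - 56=-7*t^2 - 62*t + y^2*(70*t + 560) + y*(-70*t^2 - 613*t - 424) - 48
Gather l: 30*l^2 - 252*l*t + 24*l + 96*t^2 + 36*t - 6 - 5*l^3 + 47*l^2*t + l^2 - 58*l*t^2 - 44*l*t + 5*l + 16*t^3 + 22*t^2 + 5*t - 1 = -5*l^3 + l^2*(47*t + 31) + l*(-58*t^2 - 296*t + 29) + 16*t^3 + 118*t^2 + 41*t - 7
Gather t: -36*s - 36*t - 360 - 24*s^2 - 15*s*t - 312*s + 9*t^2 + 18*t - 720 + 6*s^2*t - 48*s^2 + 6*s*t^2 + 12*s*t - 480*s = -72*s^2 - 828*s + t^2*(6*s + 9) + t*(6*s^2 - 3*s - 18) - 1080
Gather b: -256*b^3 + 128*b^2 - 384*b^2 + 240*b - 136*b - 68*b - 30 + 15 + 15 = -256*b^3 - 256*b^2 + 36*b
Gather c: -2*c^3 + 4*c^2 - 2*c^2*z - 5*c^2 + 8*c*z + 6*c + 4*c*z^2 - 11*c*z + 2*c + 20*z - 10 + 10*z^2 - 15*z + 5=-2*c^3 + c^2*(-2*z - 1) + c*(4*z^2 - 3*z + 8) + 10*z^2 + 5*z - 5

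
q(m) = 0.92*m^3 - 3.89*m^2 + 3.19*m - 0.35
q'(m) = 2.76*m^2 - 7.78*m + 3.19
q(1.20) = -0.53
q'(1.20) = -2.17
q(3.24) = 0.44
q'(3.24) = 6.96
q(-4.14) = -145.51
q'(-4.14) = 82.70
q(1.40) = -0.98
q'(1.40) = -2.29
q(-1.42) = -15.36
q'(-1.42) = 19.80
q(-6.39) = -419.61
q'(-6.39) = 165.60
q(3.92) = 7.80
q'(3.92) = 15.10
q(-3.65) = -108.55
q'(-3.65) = 68.36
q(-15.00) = -4028.45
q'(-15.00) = 740.89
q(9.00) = 383.95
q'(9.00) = 156.73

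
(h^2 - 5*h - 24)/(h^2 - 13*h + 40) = (h + 3)/(h - 5)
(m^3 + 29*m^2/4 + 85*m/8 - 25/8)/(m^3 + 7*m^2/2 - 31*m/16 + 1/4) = 2*(2*m^2 + 15*m + 25)/(4*m^2 + 15*m - 4)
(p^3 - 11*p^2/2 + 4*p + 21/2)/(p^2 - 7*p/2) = p - 2 - 3/p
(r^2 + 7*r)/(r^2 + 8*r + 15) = r*(r + 7)/(r^2 + 8*r + 15)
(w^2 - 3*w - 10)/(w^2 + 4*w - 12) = (w^2 - 3*w - 10)/(w^2 + 4*w - 12)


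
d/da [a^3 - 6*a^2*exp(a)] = 3*a*(-2*a*exp(a) + a - 4*exp(a))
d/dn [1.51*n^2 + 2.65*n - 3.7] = 3.02*n + 2.65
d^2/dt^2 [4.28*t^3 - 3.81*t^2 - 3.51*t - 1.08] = 25.68*t - 7.62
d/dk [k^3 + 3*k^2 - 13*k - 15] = 3*k^2 + 6*k - 13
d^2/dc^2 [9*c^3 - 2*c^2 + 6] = 54*c - 4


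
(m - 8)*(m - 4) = m^2 - 12*m + 32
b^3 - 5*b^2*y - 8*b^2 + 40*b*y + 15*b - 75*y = (b - 5)*(b - 3)*(b - 5*y)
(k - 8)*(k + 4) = k^2 - 4*k - 32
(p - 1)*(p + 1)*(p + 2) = p^3 + 2*p^2 - p - 2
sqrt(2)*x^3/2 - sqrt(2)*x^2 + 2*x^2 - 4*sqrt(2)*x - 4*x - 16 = (x - 4)*(x + 2*sqrt(2))*(sqrt(2)*x/2 + sqrt(2))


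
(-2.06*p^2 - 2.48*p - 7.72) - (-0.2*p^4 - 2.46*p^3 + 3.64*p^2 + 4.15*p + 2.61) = 0.2*p^4 + 2.46*p^3 - 5.7*p^2 - 6.63*p - 10.33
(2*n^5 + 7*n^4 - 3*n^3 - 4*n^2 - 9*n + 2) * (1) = 2*n^5 + 7*n^4 - 3*n^3 - 4*n^2 - 9*n + 2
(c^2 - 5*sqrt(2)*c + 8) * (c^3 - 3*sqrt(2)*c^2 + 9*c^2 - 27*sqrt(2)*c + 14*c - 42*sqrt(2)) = c^5 - 8*sqrt(2)*c^4 + 9*c^4 - 72*sqrt(2)*c^3 + 52*c^3 - 136*sqrt(2)*c^2 + 342*c^2 - 216*sqrt(2)*c + 532*c - 336*sqrt(2)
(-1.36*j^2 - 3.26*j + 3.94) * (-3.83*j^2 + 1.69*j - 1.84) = 5.2088*j^4 + 10.1874*j^3 - 18.0972*j^2 + 12.657*j - 7.2496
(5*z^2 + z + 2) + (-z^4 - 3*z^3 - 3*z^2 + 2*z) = -z^4 - 3*z^3 + 2*z^2 + 3*z + 2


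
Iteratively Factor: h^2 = (h)*(h)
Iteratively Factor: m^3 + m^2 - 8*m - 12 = (m - 3)*(m^2 + 4*m + 4) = (m - 3)*(m + 2)*(m + 2)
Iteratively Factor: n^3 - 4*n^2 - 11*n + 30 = (n - 5)*(n^2 + n - 6) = (n - 5)*(n - 2)*(n + 3)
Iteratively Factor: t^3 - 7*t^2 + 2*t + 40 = (t - 5)*(t^2 - 2*t - 8) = (t - 5)*(t + 2)*(t - 4)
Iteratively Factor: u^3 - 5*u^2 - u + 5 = (u + 1)*(u^2 - 6*u + 5) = (u - 1)*(u + 1)*(u - 5)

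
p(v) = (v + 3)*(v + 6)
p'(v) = 2*v + 9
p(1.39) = 32.44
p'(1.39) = 11.78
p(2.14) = 41.84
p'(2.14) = 13.28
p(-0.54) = 13.43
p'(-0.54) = 7.92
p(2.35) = 44.67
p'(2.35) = 13.70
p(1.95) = 39.35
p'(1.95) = 12.90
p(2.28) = 43.72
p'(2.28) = 13.56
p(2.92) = 52.81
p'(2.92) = 14.84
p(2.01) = 40.13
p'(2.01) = 13.02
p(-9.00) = 18.00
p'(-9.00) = -9.00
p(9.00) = 180.00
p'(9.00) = 27.00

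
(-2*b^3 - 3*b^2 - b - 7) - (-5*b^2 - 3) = -2*b^3 + 2*b^2 - b - 4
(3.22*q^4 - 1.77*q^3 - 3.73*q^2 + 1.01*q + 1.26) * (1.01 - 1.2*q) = -3.864*q^5 + 5.3762*q^4 + 2.6883*q^3 - 4.9793*q^2 - 0.4919*q + 1.2726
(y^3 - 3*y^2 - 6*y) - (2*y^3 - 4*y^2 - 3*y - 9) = -y^3 + y^2 - 3*y + 9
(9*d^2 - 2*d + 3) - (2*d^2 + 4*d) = 7*d^2 - 6*d + 3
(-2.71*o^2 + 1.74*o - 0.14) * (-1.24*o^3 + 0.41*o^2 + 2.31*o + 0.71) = 3.3604*o^5 - 3.2687*o^4 - 5.3731*o^3 + 2.0379*o^2 + 0.912*o - 0.0994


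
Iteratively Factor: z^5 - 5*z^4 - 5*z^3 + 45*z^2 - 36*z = (z)*(z^4 - 5*z^3 - 5*z^2 + 45*z - 36) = z*(z - 1)*(z^3 - 4*z^2 - 9*z + 36) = z*(z - 3)*(z - 1)*(z^2 - z - 12) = z*(z - 4)*(z - 3)*(z - 1)*(z + 3)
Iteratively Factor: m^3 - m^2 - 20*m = (m - 5)*(m^2 + 4*m) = (m - 5)*(m + 4)*(m)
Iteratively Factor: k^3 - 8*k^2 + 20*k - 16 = (k - 2)*(k^2 - 6*k + 8) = (k - 4)*(k - 2)*(k - 2)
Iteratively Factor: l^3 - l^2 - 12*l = (l)*(l^2 - l - 12) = l*(l - 4)*(l + 3)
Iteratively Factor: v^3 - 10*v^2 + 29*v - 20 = (v - 1)*(v^2 - 9*v + 20) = (v - 5)*(v - 1)*(v - 4)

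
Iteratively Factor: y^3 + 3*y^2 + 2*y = (y)*(y^2 + 3*y + 2) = y*(y + 1)*(y + 2)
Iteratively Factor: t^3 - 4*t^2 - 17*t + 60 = (t - 5)*(t^2 + t - 12) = (t - 5)*(t + 4)*(t - 3)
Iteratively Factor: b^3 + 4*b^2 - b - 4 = (b + 4)*(b^2 - 1) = (b - 1)*(b + 4)*(b + 1)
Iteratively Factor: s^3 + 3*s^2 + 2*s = (s)*(s^2 + 3*s + 2) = s*(s + 2)*(s + 1)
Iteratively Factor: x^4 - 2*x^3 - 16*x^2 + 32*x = (x + 4)*(x^3 - 6*x^2 + 8*x) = (x - 2)*(x + 4)*(x^2 - 4*x) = x*(x - 2)*(x + 4)*(x - 4)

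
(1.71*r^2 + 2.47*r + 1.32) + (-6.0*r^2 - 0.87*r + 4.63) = -4.29*r^2 + 1.6*r + 5.95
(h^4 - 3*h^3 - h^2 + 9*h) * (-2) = -2*h^4 + 6*h^3 + 2*h^2 - 18*h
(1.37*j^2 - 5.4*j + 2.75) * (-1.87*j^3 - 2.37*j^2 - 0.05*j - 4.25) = -2.5619*j^5 + 6.8511*j^4 + 7.587*j^3 - 12.07*j^2 + 22.8125*j - 11.6875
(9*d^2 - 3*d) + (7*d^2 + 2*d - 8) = 16*d^2 - d - 8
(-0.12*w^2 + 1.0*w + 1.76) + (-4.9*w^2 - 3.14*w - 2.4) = -5.02*w^2 - 2.14*w - 0.64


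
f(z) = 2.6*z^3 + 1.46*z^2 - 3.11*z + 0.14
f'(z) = 7.8*z^2 + 2.92*z - 3.11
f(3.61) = 130.26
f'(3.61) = 109.08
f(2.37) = 35.58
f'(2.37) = 47.62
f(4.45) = 244.33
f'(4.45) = 164.34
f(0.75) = -0.27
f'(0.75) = 3.47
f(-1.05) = 2.01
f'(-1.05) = 2.42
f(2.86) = 64.01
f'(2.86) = 69.04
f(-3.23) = -62.20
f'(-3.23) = 68.84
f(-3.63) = -93.70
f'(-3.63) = 89.07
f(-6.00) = -490.24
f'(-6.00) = 260.17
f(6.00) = 595.64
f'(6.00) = 295.21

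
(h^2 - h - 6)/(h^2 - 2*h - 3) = (h + 2)/(h + 1)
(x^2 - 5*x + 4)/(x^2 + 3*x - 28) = (x - 1)/(x + 7)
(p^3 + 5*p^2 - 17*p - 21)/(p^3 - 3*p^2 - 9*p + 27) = (p^2 + 8*p + 7)/(p^2 - 9)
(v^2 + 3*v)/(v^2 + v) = (v + 3)/(v + 1)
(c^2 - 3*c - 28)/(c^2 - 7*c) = (c + 4)/c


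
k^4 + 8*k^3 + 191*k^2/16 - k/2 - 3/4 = (k - 1/4)*(k + 1/4)*(k + 2)*(k + 6)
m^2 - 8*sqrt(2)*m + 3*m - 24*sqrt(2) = (m + 3)*(m - 8*sqrt(2))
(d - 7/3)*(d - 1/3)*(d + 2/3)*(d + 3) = d^4 + d^3 - 7*d^2 - 67*d/27 + 14/9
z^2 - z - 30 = (z - 6)*(z + 5)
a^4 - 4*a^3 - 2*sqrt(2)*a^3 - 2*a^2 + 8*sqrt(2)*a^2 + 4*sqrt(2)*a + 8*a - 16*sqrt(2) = (a - 4)*(a - 2*sqrt(2))*(a - sqrt(2))*(a + sqrt(2))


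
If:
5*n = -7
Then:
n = -7/5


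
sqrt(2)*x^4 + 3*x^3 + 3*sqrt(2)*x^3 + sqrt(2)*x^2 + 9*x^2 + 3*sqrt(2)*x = x*(x + 3)*(x + sqrt(2))*(sqrt(2)*x + 1)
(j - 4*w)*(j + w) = j^2 - 3*j*w - 4*w^2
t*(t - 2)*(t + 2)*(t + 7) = t^4 + 7*t^3 - 4*t^2 - 28*t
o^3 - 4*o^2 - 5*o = o*(o - 5)*(o + 1)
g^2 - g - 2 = (g - 2)*(g + 1)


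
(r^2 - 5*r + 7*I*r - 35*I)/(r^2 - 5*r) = (r + 7*I)/r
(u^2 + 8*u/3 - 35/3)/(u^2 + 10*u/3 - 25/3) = (3*u - 7)/(3*u - 5)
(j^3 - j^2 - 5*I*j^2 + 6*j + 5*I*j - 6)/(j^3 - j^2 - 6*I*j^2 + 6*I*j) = (j + I)/j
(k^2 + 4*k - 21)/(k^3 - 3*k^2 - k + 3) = (k + 7)/(k^2 - 1)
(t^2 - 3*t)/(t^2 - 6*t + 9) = t/(t - 3)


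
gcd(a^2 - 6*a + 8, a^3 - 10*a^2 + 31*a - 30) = a - 2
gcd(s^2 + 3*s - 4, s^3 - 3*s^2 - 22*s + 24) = s^2 + 3*s - 4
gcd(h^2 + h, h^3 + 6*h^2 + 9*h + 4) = h + 1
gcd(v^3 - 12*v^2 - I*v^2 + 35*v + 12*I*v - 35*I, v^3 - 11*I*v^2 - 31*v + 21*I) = v - I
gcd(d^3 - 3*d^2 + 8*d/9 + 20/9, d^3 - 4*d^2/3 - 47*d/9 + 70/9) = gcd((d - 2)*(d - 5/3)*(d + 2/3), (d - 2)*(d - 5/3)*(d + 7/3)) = d^2 - 11*d/3 + 10/3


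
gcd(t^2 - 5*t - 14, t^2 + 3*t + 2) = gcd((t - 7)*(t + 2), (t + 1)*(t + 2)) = t + 2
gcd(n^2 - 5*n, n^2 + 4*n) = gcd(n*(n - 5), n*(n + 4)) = n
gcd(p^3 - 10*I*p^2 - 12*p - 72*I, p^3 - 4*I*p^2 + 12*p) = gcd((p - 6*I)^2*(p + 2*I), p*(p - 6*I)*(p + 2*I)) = p^2 - 4*I*p + 12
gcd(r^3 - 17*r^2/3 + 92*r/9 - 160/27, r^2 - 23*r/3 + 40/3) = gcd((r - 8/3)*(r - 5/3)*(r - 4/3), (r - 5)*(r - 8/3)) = r - 8/3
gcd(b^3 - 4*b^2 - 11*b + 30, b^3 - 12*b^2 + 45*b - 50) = b^2 - 7*b + 10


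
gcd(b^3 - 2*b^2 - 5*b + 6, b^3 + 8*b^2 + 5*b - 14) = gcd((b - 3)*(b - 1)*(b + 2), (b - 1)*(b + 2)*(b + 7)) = b^2 + b - 2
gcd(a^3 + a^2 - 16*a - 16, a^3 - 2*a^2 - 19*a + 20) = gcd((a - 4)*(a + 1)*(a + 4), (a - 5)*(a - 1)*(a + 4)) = a + 4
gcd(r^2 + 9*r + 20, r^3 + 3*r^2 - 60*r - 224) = r + 4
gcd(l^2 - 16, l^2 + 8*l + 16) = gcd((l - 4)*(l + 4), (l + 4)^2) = l + 4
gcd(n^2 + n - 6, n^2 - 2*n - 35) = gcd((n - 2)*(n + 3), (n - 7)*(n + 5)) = 1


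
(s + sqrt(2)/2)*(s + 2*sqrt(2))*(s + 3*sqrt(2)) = s^3 + 11*sqrt(2)*s^2/2 + 17*s + 6*sqrt(2)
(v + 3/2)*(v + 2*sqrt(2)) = v^2 + 3*v/2 + 2*sqrt(2)*v + 3*sqrt(2)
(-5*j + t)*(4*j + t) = -20*j^2 - j*t + t^2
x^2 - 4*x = x*(x - 4)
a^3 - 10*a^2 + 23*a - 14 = (a - 7)*(a - 2)*(a - 1)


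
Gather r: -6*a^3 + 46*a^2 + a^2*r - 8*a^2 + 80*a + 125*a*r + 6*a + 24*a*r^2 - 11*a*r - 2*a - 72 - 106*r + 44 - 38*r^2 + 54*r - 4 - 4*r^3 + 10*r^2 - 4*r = -6*a^3 + 38*a^2 + 84*a - 4*r^3 + r^2*(24*a - 28) + r*(a^2 + 114*a - 56) - 32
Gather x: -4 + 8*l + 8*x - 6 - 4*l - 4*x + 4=4*l + 4*x - 6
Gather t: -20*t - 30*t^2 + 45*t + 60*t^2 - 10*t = 30*t^2 + 15*t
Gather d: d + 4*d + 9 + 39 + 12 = 5*d + 60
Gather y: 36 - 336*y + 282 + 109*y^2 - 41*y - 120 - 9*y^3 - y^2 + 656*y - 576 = -9*y^3 + 108*y^2 + 279*y - 378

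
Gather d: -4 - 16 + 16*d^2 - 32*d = 16*d^2 - 32*d - 20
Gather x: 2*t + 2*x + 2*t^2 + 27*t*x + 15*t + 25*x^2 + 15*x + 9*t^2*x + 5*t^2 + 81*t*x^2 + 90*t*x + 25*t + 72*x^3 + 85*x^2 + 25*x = 7*t^2 + 42*t + 72*x^3 + x^2*(81*t + 110) + x*(9*t^2 + 117*t + 42)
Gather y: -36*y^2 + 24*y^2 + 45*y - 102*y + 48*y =-12*y^2 - 9*y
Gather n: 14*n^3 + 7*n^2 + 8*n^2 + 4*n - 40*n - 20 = 14*n^3 + 15*n^2 - 36*n - 20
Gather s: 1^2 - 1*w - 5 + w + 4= 0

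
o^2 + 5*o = o*(o + 5)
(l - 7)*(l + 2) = l^2 - 5*l - 14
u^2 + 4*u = u*(u + 4)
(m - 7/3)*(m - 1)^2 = m^3 - 13*m^2/3 + 17*m/3 - 7/3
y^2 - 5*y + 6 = (y - 3)*(y - 2)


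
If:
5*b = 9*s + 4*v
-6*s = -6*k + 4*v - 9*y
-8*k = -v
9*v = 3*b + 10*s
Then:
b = 396*y/163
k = 63*y/326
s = 108*y/163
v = 252*y/163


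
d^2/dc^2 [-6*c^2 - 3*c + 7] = -12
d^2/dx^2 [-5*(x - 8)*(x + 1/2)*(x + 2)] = 55 - 30*x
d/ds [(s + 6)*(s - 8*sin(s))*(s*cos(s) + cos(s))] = -(s + 1)*(s + 6)*(8*cos(s) - 1)*cos(s) + (s + 1)*(s - 8*sin(s))*cos(s) - (s + 6)*(s - 8*sin(s))*(s*sin(s) - sqrt(2)*cos(s + pi/4))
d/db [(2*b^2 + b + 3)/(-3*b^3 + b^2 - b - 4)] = (-(4*b + 1)*(3*b^3 - b^2 + b + 4) + (2*b^2 + b + 3)*(9*b^2 - 2*b + 1))/(3*b^3 - b^2 + b + 4)^2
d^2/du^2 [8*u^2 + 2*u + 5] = 16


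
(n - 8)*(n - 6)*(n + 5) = n^3 - 9*n^2 - 22*n + 240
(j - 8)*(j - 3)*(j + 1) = j^3 - 10*j^2 + 13*j + 24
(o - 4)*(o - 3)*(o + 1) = o^3 - 6*o^2 + 5*o + 12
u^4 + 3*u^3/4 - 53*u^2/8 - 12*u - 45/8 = (u - 3)*(u + 1)*(u + 5/4)*(u + 3/2)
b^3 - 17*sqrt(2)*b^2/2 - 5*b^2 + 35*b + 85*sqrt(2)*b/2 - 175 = (b - 5)*(b - 5*sqrt(2))*(b - 7*sqrt(2)/2)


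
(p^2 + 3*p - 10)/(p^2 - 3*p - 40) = (p - 2)/(p - 8)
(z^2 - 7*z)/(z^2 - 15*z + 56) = z/(z - 8)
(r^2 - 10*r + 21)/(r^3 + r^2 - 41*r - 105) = (r - 3)/(r^2 + 8*r + 15)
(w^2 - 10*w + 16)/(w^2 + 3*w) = (w^2 - 10*w + 16)/(w*(w + 3))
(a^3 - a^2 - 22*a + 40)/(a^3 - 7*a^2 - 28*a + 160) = (a - 2)/(a - 8)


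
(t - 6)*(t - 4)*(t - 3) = t^3 - 13*t^2 + 54*t - 72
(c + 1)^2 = c^2 + 2*c + 1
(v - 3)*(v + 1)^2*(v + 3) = v^4 + 2*v^3 - 8*v^2 - 18*v - 9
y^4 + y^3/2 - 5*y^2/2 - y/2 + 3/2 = (y - 1)^2*(y + 1)*(y + 3/2)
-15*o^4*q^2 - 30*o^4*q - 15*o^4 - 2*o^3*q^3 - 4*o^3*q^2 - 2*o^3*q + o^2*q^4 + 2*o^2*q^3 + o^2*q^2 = (-5*o + q)*(3*o + q)*(o*q + o)^2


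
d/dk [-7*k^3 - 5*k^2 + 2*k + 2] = -21*k^2 - 10*k + 2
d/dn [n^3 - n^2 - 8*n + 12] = 3*n^2 - 2*n - 8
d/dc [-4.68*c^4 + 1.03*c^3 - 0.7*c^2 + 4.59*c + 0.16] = -18.72*c^3 + 3.09*c^2 - 1.4*c + 4.59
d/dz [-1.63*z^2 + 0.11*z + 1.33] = 0.11 - 3.26*z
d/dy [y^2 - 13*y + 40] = 2*y - 13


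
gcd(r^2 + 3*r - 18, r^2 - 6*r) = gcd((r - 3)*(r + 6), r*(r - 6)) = 1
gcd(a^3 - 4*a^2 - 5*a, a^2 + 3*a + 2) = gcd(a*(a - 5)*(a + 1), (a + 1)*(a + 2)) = a + 1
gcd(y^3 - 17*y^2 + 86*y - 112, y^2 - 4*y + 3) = 1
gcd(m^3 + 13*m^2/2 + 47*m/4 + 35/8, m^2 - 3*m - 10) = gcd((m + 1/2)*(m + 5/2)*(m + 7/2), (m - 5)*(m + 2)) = 1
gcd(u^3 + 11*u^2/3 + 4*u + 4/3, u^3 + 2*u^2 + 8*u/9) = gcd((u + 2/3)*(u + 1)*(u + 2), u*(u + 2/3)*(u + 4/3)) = u + 2/3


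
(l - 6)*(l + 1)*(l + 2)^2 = l^4 - l^3 - 22*l^2 - 44*l - 24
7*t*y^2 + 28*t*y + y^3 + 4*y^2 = y*(7*t + y)*(y + 4)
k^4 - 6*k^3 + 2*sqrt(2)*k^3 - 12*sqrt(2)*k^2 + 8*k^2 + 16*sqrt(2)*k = k*(k - 4)*(k - 2)*(k + 2*sqrt(2))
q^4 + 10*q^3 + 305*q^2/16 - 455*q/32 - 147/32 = (q - 3/4)*(q + 1/4)*(q + 7/2)*(q + 7)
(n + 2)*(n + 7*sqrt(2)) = n^2 + 2*n + 7*sqrt(2)*n + 14*sqrt(2)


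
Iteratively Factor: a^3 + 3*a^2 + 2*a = (a + 1)*(a^2 + 2*a) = (a + 1)*(a + 2)*(a)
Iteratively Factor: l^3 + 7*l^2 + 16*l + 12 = (l + 2)*(l^2 + 5*l + 6) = (l + 2)^2*(l + 3)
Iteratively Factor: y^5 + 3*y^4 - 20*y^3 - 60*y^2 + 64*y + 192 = (y + 2)*(y^4 + y^3 - 22*y^2 - 16*y + 96) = (y + 2)*(y + 3)*(y^3 - 2*y^2 - 16*y + 32) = (y + 2)*(y + 3)*(y + 4)*(y^2 - 6*y + 8) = (y - 2)*(y + 2)*(y + 3)*(y + 4)*(y - 4)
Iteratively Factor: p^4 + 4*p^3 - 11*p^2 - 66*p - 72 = (p - 4)*(p^3 + 8*p^2 + 21*p + 18) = (p - 4)*(p + 2)*(p^2 + 6*p + 9) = (p - 4)*(p + 2)*(p + 3)*(p + 3)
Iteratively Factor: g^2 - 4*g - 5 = (g + 1)*(g - 5)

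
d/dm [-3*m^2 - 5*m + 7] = -6*m - 5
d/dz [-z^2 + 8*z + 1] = 8 - 2*z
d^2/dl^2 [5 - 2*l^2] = -4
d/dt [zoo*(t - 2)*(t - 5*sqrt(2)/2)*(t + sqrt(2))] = nan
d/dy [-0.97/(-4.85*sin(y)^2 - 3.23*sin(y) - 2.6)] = -(9.409*sin(y) + 3.1331)*cos(y)/(4.85*sin(y)^2 + 3.23*sin(y) + 2.6)^2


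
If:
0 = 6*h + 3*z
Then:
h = -z/2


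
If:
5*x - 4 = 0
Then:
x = 4/5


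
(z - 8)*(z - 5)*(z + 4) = z^3 - 9*z^2 - 12*z + 160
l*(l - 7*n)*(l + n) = l^3 - 6*l^2*n - 7*l*n^2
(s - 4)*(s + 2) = s^2 - 2*s - 8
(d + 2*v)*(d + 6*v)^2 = d^3 + 14*d^2*v + 60*d*v^2 + 72*v^3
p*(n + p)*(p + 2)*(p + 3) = n*p^3 + 5*n*p^2 + 6*n*p + p^4 + 5*p^3 + 6*p^2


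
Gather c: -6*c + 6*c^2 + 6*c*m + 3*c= 6*c^2 + c*(6*m - 3)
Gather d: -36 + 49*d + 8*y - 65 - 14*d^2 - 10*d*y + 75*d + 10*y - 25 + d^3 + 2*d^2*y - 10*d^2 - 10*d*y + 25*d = d^3 + d^2*(2*y - 24) + d*(149 - 20*y) + 18*y - 126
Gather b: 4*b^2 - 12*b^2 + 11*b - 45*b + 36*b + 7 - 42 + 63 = -8*b^2 + 2*b + 28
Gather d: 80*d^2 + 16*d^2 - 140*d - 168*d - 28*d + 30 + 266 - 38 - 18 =96*d^2 - 336*d + 240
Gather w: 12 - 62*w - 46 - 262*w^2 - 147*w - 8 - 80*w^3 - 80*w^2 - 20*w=-80*w^3 - 342*w^2 - 229*w - 42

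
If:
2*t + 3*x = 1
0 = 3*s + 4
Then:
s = -4/3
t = 1/2 - 3*x/2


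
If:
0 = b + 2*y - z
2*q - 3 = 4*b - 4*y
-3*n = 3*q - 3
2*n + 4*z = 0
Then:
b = z - 1/6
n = -2*z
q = 2*z + 1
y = 1/12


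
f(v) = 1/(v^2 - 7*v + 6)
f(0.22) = 0.22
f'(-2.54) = 0.01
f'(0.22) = 0.32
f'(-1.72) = 0.02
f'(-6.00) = 0.00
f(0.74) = 0.73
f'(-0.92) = 0.05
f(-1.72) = 0.05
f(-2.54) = 0.03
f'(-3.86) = 0.01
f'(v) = (7 - 2*v)/(v^2 - 7*v + 6)^2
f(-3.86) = 0.02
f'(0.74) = 2.95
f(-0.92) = 0.08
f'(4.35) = -0.06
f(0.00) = 0.17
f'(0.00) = 0.19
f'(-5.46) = 0.00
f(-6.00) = 0.01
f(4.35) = -0.18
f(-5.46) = 0.01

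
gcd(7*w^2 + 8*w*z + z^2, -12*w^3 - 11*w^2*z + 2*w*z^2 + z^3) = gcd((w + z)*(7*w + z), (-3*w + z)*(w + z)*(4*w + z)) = w + z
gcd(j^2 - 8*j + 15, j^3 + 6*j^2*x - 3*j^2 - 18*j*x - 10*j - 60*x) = j - 5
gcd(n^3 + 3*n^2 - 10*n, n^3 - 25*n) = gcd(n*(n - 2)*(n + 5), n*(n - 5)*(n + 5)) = n^2 + 5*n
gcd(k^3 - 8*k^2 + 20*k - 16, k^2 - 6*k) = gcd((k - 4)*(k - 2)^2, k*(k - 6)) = 1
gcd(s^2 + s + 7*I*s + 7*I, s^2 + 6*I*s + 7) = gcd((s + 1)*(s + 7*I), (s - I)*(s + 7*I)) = s + 7*I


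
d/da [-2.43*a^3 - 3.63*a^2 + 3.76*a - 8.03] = -7.29*a^2 - 7.26*a + 3.76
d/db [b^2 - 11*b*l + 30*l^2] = 2*b - 11*l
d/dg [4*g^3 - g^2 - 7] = 2*g*(6*g - 1)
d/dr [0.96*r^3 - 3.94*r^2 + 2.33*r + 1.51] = 2.88*r^2 - 7.88*r + 2.33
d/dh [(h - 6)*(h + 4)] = 2*h - 2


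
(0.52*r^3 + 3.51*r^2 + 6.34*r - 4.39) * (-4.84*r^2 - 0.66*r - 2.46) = -2.5168*r^5 - 17.3316*r^4 - 34.2814*r^3 + 8.4286*r^2 - 12.699*r + 10.7994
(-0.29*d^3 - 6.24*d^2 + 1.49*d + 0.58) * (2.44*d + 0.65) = -0.7076*d^4 - 15.4141*d^3 - 0.4204*d^2 + 2.3837*d + 0.377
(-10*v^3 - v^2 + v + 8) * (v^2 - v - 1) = -10*v^5 + 9*v^4 + 12*v^3 + 8*v^2 - 9*v - 8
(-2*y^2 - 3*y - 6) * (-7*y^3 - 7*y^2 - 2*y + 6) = 14*y^5 + 35*y^4 + 67*y^3 + 36*y^2 - 6*y - 36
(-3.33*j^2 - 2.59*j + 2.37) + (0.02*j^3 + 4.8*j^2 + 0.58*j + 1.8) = 0.02*j^3 + 1.47*j^2 - 2.01*j + 4.17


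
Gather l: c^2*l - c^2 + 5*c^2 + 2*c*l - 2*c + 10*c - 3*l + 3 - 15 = 4*c^2 + 8*c + l*(c^2 + 2*c - 3) - 12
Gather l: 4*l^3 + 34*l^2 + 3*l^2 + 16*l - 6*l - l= 4*l^3 + 37*l^2 + 9*l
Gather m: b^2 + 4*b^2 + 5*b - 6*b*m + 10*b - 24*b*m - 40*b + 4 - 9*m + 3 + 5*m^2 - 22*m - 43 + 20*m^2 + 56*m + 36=5*b^2 - 25*b + 25*m^2 + m*(25 - 30*b)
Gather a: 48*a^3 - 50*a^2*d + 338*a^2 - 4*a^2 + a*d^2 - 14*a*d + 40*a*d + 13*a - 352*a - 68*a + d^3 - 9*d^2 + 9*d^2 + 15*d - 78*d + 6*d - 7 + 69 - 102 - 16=48*a^3 + a^2*(334 - 50*d) + a*(d^2 + 26*d - 407) + d^3 - 57*d - 56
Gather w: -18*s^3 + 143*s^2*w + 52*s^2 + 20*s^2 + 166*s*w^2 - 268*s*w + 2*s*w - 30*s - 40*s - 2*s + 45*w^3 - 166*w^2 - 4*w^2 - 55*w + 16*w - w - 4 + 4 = -18*s^3 + 72*s^2 - 72*s + 45*w^3 + w^2*(166*s - 170) + w*(143*s^2 - 266*s - 40)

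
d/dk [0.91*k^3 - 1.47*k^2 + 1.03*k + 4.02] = 2.73*k^2 - 2.94*k + 1.03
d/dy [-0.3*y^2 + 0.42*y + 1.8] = 0.42 - 0.6*y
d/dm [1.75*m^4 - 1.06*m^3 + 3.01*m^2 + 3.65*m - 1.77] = 7.0*m^3 - 3.18*m^2 + 6.02*m + 3.65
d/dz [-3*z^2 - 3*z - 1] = -6*z - 3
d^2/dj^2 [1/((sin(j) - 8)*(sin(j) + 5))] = (-4*sin(j)^4 + 9*sin(j)^3 - 163*sin(j)^2 + 102*sin(j) + 98)/((sin(j) - 8)^3*(sin(j) + 5)^3)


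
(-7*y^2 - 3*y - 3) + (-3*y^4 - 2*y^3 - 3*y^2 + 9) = -3*y^4 - 2*y^3 - 10*y^2 - 3*y + 6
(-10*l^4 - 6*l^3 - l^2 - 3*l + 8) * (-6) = 60*l^4 + 36*l^3 + 6*l^2 + 18*l - 48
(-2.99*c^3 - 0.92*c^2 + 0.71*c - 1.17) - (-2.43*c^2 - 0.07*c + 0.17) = -2.99*c^3 + 1.51*c^2 + 0.78*c - 1.34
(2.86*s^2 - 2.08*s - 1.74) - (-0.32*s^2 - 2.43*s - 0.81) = 3.18*s^2 + 0.35*s - 0.93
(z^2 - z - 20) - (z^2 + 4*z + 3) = -5*z - 23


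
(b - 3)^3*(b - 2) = b^4 - 11*b^3 + 45*b^2 - 81*b + 54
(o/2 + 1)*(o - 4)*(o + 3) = o^3/2 + o^2/2 - 7*o - 12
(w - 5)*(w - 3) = w^2 - 8*w + 15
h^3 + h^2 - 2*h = h*(h - 1)*(h + 2)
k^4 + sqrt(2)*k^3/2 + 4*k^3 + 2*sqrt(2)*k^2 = k^2*(k + 4)*(k + sqrt(2)/2)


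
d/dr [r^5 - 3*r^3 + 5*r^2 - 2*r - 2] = 5*r^4 - 9*r^2 + 10*r - 2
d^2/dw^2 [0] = 0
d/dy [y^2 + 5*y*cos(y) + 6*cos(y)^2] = -5*y*sin(y) + 2*y - 6*sin(2*y) + 5*cos(y)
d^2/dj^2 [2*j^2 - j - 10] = 4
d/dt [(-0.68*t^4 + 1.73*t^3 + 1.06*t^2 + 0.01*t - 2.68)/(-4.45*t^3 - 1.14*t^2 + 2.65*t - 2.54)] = (3.026*t^6 + 1.5504*t^5 - 2.6612*t^4 + 16.1668*t^3 - 46.1402*t^2 - 11.4952*t + 7.0766)/(19.8025*t^6 + 10.146*t^5 - 22.2854*t^4 + 16.564*t^3 + 12.8137*t^2 - 13.462*t + 6.4516)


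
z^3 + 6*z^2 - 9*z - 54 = (z - 3)*(z + 3)*(z + 6)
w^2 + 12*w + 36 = (w + 6)^2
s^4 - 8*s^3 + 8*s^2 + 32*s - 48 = (s - 6)*(s - 2)^2*(s + 2)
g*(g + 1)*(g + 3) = g^3 + 4*g^2 + 3*g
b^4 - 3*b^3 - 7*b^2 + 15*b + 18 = (b - 3)^2*(b + 1)*(b + 2)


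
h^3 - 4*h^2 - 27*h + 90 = (h - 6)*(h - 3)*(h + 5)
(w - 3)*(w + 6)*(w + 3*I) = w^3 + 3*w^2 + 3*I*w^2 - 18*w + 9*I*w - 54*I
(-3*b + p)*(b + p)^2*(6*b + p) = -18*b^4 - 33*b^3*p - 11*b^2*p^2 + 5*b*p^3 + p^4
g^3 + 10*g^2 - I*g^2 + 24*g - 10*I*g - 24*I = (g + 4)*(g + 6)*(g - I)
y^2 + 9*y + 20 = (y + 4)*(y + 5)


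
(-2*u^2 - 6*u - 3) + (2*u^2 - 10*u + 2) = -16*u - 1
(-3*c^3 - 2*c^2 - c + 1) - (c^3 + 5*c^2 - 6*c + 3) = -4*c^3 - 7*c^2 + 5*c - 2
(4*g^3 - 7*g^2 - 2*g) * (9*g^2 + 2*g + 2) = 36*g^5 - 55*g^4 - 24*g^3 - 18*g^2 - 4*g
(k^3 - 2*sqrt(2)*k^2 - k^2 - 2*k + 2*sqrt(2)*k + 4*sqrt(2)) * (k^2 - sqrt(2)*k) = k^5 - 3*sqrt(2)*k^4 - k^4 + 2*k^3 + 3*sqrt(2)*k^3 - 4*k^2 + 6*sqrt(2)*k^2 - 8*k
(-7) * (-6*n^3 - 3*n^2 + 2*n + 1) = 42*n^3 + 21*n^2 - 14*n - 7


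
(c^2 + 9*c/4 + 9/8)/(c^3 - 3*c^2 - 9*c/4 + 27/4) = (4*c + 3)/(2*(2*c^2 - 9*c + 9))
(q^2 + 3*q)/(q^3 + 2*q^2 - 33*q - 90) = q/(q^2 - q - 30)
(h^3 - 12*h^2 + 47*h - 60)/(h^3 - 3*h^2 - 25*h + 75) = (h - 4)/(h + 5)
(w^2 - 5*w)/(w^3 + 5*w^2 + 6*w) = (w - 5)/(w^2 + 5*w + 6)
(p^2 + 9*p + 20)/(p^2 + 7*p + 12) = (p + 5)/(p + 3)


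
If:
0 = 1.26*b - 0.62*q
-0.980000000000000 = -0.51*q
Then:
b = 0.95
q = 1.92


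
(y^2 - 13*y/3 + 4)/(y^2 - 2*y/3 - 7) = (3*y - 4)/(3*y + 7)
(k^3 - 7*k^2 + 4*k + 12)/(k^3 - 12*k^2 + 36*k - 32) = (k^2 - 5*k - 6)/(k^2 - 10*k + 16)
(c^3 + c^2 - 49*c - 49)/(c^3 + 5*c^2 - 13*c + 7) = (c^2 - 6*c - 7)/(c^2 - 2*c + 1)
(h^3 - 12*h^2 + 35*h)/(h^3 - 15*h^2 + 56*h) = (h - 5)/(h - 8)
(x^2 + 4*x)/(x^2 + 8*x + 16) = x/(x + 4)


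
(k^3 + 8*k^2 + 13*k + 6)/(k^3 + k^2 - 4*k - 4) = (k^2 + 7*k + 6)/(k^2 - 4)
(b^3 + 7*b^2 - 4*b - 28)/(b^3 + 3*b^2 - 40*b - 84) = (b - 2)/(b - 6)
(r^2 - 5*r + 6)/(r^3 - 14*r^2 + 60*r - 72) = (r - 3)/(r^2 - 12*r + 36)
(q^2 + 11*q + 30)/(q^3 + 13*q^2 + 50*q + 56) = (q^2 + 11*q + 30)/(q^3 + 13*q^2 + 50*q + 56)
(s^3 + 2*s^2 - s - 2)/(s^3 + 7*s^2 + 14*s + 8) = (s - 1)/(s + 4)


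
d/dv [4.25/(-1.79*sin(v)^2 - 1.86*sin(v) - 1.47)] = (15.215*sin(v) + 7.905)*cos(v)/(1.79*sin(v)^2 + 1.86*sin(v) + 1.47)^2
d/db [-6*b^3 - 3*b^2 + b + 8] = -18*b^2 - 6*b + 1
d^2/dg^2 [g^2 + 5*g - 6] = 2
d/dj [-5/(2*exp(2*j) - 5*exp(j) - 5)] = (20*exp(j) - 25)*exp(j)/(-2*exp(2*j) + 5*exp(j) + 5)^2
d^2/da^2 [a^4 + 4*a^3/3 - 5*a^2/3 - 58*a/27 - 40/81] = 12*a^2 + 8*a - 10/3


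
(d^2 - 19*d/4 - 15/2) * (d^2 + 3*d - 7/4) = d^4 - 7*d^3/4 - 47*d^2/2 - 227*d/16 + 105/8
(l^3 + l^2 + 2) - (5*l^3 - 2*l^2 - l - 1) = -4*l^3 + 3*l^2 + l + 3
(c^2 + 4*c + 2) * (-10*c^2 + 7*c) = -10*c^4 - 33*c^3 + 8*c^2 + 14*c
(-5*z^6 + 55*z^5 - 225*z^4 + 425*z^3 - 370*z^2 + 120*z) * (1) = -5*z^6 + 55*z^5 - 225*z^4 + 425*z^3 - 370*z^2 + 120*z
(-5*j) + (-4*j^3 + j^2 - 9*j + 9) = -4*j^3 + j^2 - 14*j + 9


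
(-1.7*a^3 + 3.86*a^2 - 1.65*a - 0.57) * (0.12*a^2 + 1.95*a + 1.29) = -0.204*a^5 - 2.8518*a^4 + 5.136*a^3 + 1.6935*a^2 - 3.24*a - 0.7353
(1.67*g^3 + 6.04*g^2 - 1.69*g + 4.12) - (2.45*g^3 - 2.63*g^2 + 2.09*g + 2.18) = -0.78*g^3 + 8.67*g^2 - 3.78*g + 1.94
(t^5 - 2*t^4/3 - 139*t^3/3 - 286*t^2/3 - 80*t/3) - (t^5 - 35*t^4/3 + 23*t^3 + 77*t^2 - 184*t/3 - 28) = 11*t^4 - 208*t^3/3 - 517*t^2/3 + 104*t/3 + 28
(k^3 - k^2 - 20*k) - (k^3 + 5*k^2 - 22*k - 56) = -6*k^2 + 2*k + 56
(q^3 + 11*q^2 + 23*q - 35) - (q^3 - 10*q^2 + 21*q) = 21*q^2 + 2*q - 35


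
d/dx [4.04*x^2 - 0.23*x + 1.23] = 8.08*x - 0.23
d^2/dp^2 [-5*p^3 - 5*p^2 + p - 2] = -30*p - 10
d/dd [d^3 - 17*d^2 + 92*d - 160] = 3*d^2 - 34*d + 92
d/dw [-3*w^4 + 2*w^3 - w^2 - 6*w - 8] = -12*w^3 + 6*w^2 - 2*w - 6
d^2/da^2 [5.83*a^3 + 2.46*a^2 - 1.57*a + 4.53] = 34.98*a + 4.92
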